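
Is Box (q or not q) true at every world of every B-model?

Valid

Tableau for the negation not Box (q or not q):
1. not Box (q or not q), u
2. not (q or not q), v
3. not q, v
4. q, v
Accessibility: uRu, uRv, vRu, vRv
Branch closes: q and not q both at v.
All branches of the negation close; one closing branch shown above.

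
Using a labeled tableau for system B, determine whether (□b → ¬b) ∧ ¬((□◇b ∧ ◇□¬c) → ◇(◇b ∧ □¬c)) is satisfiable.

Unsatisfiable

1. (□b → ¬b) ∧ ¬((□◇b ∧ ◇□¬c) → ◇(◇b ∧ □¬c)), 0
2. □b → ¬b, 0   [∧-rule on 1]
3. ¬((□◇b ∧ ◇□¬c) → ◇(◇b ∧ □¬c)), 0   [∧-rule on 1]
4. □◇b ∧ ◇□¬c, 0   [¬→-rule on 3]
5. ¬◇(◇b ∧ □¬c), 0   [¬→-rule on 3]
6. □◇b, 0   [∧-rule on 4]
7. ◇□¬c, 0   [∧-rule on 4]
8. ¬(◇b ∧ □¬c), 0   [¬◇-rule on 5 via 0R0]
9. ◇b, 0   [□-rule on 6 via 0R0]
10. ¬□b, 0   [→-rule on 2 (branches; this branch)]
11. ¬□¬c, 0   [¬∧-rule on 8 (branches; this branch)]
12. □¬c, 1   [◇-rule on 7: fresh world 1, 0R1]
13. ¬(◇b ∧ □¬c), 1   [¬◇-rule on 5 via 0R1]
14. ◇b, 1   [□-rule on 6 via 0R1]
15. ¬c, 0   [□-rule on 12 via 1R0]
16. ¬c, 1   [□-rule on 12 via 1R1]
17. ¬□¬c, 1   [¬∧-rule on 13 (branches; this branch)]
18. b, 2   [◇-rule on 9: fresh world 2, 0R2]
19. ¬(◇b ∧ □¬c), 2   [¬◇-rule on 5 via 0R2]
20. ◇b, 2   [□-rule on 6 via 0R2]
21. ¬□¬c, 2   [¬∧-rule on 19 (branches; this branch)]
22. ¬b, 3   [¬□-rule on 10: fresh world 3, 0R3]
23. ¬(◇b ∧ □¬c), 3   [¬◇-rule on 5 via 0R3]
24. ◇b, 3   [□-rule on 6 via 0R3]
25. ¬□¬c, 3   [¬∧-rule on 23 (branches; this branch)]
26. c, 4   [¬□-rule on 11: fresh world 4, 0R4]
27. ¬(◇b ∧ □¬c), 4   [¬◇-rule on 5 via 0R4]
28. ◇b, 4   [□-rule on 6 via 0R4]
29. ¬◇b, 4   [¬∧-rule on 27 (branches; this branch)]
30. ¬b, 0   [¬◇-rule on 29 via 4R0]
31. ¬b, 4   [¬◇-rule on 29 via 4R4]
32. b, 5   [◇-rule on 14: fresh world 5, 1R5]
33. ¬c, 5   [□-rule on 12 via 1R5]
34. c, 6   [¬□-rule on 17: fresh world 6, 1R6]
35. ¬c, 6   [□-rule on 12 via 1R6]
Accessibility: 0R0, 0R1, 0R2, 0R3, 0R4, 1R0, 1R1, 1R5, 1R6, 2R0, 2R2, 3R0, 3R3, 4R0, 4R4, 5R1, 5R5, 6R1, 6R6
Branch closes: c and ¬c both at 6.
(One branch shown.) All branches close.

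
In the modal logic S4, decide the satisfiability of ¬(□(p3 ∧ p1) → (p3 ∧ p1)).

1. ¬(□(p3 ∧ p1) → (p3 ∧ p1)), u
2. □(p3 ∧ p1), u
3. ¬(p3 ∧ p1), u
4. p3 ∧ p1, u
5. p3, u
6. p1, u
7. ¬p1, u
Accessibility: uRu
Branch closes: p1 and ¬p1 both at u.
All branches of the tableau close; one closing branch shown above.

No, unsatisfiable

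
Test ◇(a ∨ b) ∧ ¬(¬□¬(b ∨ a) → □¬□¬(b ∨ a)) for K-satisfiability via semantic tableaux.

1. ◇(a ∨ b) ∧ ¬(¬□¬(b ∨ a) → □¬□¬(b ∨ a)), 0
2. ◇(a ∨ b), 0
3. ¬(¬□¬(b ∨ a) → □¬□¬(b ∨ a)), 0
4. ¬□¬(b ∨ a), 0
5. ¬□¬□¬(b ∨ a), 0
6. a ∨ b, 1
7. b, 1
8. b ∨ a, 2
9. a, 2
10. □¬(b ∨ a), 3
Accessibility: 0R1, 0R2, 0R3

Satisfiable (open branch found)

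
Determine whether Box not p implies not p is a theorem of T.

Valid in T

Tableau for the negation not (Box not p implies not p):
1. not (Box not p implies not p), u
2. Box not p, u
3. p, u
4. not p, u
Accessibility: uRu
Branch closes: p and not p both at u.
Every branch of the negation's tableau closes; the branch above is one of them.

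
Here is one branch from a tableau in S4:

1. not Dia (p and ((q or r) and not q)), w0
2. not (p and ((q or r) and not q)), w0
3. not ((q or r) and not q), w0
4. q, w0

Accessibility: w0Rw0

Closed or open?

There is no literal clash: for every atom and world, at most one sign appears.

No, open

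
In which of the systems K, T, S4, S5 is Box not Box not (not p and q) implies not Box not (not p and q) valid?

T, S4, S5

K-tableau for the negation not (Box not Box not (not p and q) implies not Box not (not p and q)):
1. not (Box not Box not (not p and q) implies not Box not (not p and q)), u
2. Box not Box not (not p and q), u   [neg-implies-rule on 1]
3. Box not (not p and q), u   [neg-implies-rule on 1]
Complete open branch: countermodel on a K-frame, so not valid in K.
T-tableau for the negation not (Box not Box not (not p and q) implies not Box not (not p and q)):
1. not (Box not Box not (not p and q) implies not Box not (not p and q)), u
2. Box not Box not (not p and q), u   [neg-implies-rule on 1]
3. Box not (not p and q), u   [neg-implies-rule on 1]
4. not Box not (not p and q), u   [Box-rule on 2 via uRu]
5. not (not p and q), u   [Box-rule on 3 via uRu]
6. not q, u   [neg-and-rule on 5 (branches; this branch)]
7. not p and q, v   [neg-Box-rule on 4: fresh world v, uRv]
8. not p, v   [and-rule on 7]
9. q, v   [and-rule on 7]
10. not Box not (not p and q), v   [Box-rule on 2 via uRv]
11. not (not p and q), v   [Box-rule on 3 via uRv]
12. not q, v   [neg-and-rule on 11 (branches; this branch)]
Accessibility: uRu, uRv, vRv
Branch closes: q and not q both at v.
Every branch closes (one shown): valid in T, hence also in S4, S5 (every theorem of T is a theorem of S4 and S5).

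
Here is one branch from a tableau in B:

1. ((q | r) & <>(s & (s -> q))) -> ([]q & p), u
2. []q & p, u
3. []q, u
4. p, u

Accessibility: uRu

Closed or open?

No atom appears with both signs at the same world.

Open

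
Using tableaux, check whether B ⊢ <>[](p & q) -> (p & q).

Tableau for the negation ~(<>[](p & q) -> (p & q)):
1. ~(<>[](p & q) -> (p & q)), w0
2. <>[](p & q), w0
3. ~(p & q), w0
4. ~q, w0
5. [](p & q), w1
6. p & q, w0
7. p, w0
8. q, w0
Accessibility: w0Rw0, w0Rw1, w1Rw0, w1Rw1
Branch closes: q and ~q both at w0.
All branches of the negation close; one closing branch shown above.

Valid in B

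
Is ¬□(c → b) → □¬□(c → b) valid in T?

No, not valid

Tableau for the negation ¬(¬□(c → b) → □¬□(c → b)):
1. ¬(¬□(c → b) → □¬□(c → b)), w0
2. ¬□(c → b), w0
3. ¬□¬□(c → b), w0
4. ¬(c → b), w1
5. c, w1
6. ¬b, w1
7. □(c → b), w2
8. c → b, w2
9. b, w2
Accessibility: w0Rw0, w0Rw1, w0Rw2, w1Rw1, w2Rw2
The negation has an open branch (countermodel exists).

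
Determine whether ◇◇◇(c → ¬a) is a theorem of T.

No, not valid

Tableau for the negation ¬◇◇◇(c → ¬a):
1. ¬◇◇◇(c → ¬a), u
2. ¬◇◇(c → ¬a), u
3. ¬◇(c → ¬a), u
4. ¬(c → ¬a), u
5. c, u
6. a, u
Accessibility: uRu
The negation has an open branch (countermodel exists).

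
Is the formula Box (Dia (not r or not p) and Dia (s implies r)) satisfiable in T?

1. Box (Dia (not r or not p) and Dia (s implies r)), 0
2. Dia (not r or not p) and Dia (s implies r), 0   [Box-rule on 1 via 0R0]
3. Dia (not r or not p), 0   [and-rule on 2]
4. Dia (s implies r), 0   [and-rule on 2]
5. not r or not p, 1   [Dia-rule on 3: fresh world 1, 0R1]
6. Dia (not r or not p) and Dia (s implies r), 1   [Box-rule on 1 via 0R1]
7. Dia (not r or not p), 1   [and-rule on 6]
8. Dia (s implies r), 1   [and-rule on 6]
9. not p, 1   [or-rule on 5 (branches; this branch)]
10. s implies r, 2   [Dia-rule on 4: fresh world 2, 0R2]
11. Dia (not r or not p) and Dia (s implies r), 2   [Box-rule on 1 via 0R2]
12. Dia (not r or not p), 2   [and-rule on 11]
13. Dia (s implies r), 2   [and-rule on 11]
14. r, 2   [implies-rule on 10 (branches; this branch)]
15. not r or not p, 3   [Dia-rule on 7: fresh world 3, 1R3]
16. not p, 3   [or-rule on 15 (branches; this branch)]
17. s implies r, 4   [Dia-rule on 8: fresh world 4, 1R4]
18. r, 4   [implies-rule on 17 (branches; this branch)]
19. not r or not p, 5   [Dia-rule on 12: fresh world 5, 2R5]
20. not p, 5   [or-rule on 19 (branches; this branch)]
21. s implies r, 6   [Dia-rule on 13: fresh world 6, 2R6]
22. r, 6   [implies-rule on 21 (branches; this branch)]
Accessibility: 0R0, 0R1, 0R2, 1R1, 1R3, 1R4, 2R2, 2R5, 2R6, 3R3, 4R4, 5R5, 6R6

Satisfiable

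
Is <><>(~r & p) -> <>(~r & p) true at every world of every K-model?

Not valid

Tableau for the negation ~(<><>(~r & p) -> <>(~r & p)):
1. ~(<><>(~r & p) -> <>(~r & p)), 0
2. <><>(~r & p), 0
3. ~<>(~r & p), 0
4. <>(~r & p), 1
5. ~(~r & p), 1
6. ~p, 1
7. ~r & p, 2
8. ~r, 2
9. p, 2
Accessibility: 0R1, 1R2
The negation has an open branch (countermodel exists).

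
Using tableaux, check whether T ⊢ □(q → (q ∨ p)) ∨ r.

Tableau for the negation ¬(□(q → (q ∨ p)) ∨ r):
1. ¬(□(q → (q ∨ p)) ∨ r), 0
2. ¬□(q → (q ∨ p)), 0   [¬∨-rule on 1]
3. ¬r, 0   [¬∨-rule on 1]
4. ¬(q → (q ∨ p)), 1   [¬□-rule on 2: fresh world 1, 0R1]
5. q, 1   [¬→-rule on 4]
6. ¬(q ∨ p), 1   [¬→-rule on 4]
7. ¬q, 1   [¬∨-rule on 6]
8. ¬p, 1   [¬∨-rule on 6]
Accessibility: 0R0, 0R1, 1R1
Branch closes: q and ¬q both at 1.
Every branch of the negation's tableau closes; the branch above is one of them.

Yes, valid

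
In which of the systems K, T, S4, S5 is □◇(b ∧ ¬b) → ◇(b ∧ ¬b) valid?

K-tableau for the negation ¬(□◇(b ∧ ¬b) → ◇(b ∧ ¬b)):
1. ¬(□◇(b ∧ ¬b) → ◇(b ∧ ¬b)), u
2. □◇(b ∧ ¬b), u
3. ¬◇(b ∧ ¬b), u
Complete open branch: countermodel on a K-frame, so not valid in K.
T-tableau for the negation ¬(□◇(b ∧ ¬b) → ◇(b ∧ ¬b)):
1. ¬(□◇(b ∧ ¬b) → ◇(b ∧ ¬b)), u
2. □◇(b ∧ ¬b), u
3. ¬◇(b ∧ ¬b), u
4. ◇(b ∧ ¬b), u
5. ¬(b ∧ ¬b), u
6. b, u
7. b ∧ ¬b, v
8. b, v
9. ¬b, v
Accessibility: uRu, uRv, vRv
Branch closes: b and ¬b both at v.
Every branch closes (one shown): valid in T, hence also in S4, S5 (every theorem of T is a theorem of S4 and S5).

T, S4, S5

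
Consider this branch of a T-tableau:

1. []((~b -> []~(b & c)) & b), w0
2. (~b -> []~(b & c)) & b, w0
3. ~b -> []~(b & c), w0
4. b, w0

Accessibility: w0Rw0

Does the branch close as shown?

There is no literal clash: for every atom and world, at most one sign appears.

No, open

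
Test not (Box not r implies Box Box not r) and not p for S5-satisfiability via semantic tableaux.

Unsatisfiable (every branch closes)

1. not (Box not r implies Box Box not r) and not p, 0
2. not (Box not r implies Box Box not r), 0
3. not p, 0
4. Box not r, 0
5. not Box Box not r, 0
6. not r, 0
7. not Box not r, 1
8. not r, 1
9. r, 2
10. not r, 2
Accessibility: 0R0, 0R1, 0R2, 1R0, 1R1, 1R2, 2R0, 2R1, 2R2
Branch closes: r and not r both at 2.
All branches of the tableau close; one closing branch shown above.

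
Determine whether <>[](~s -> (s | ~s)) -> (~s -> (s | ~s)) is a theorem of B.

Yes, valid

Tableau for the negation ~(<>[](~s -> (s | ~s)) -> (~s -> (s | ~s))):
1. ~(<>[](~s -> (s | ~s)) -> (~s -> (s | ~s))), u
2. <>[](~s -> (s | ~s)), u   [~->-rule on 1]
3. ~(~s -> (s | ~s)), u   [~->-rule on 1]
4. ~s, u   [~->-rule on 3]
5. ~(s | ~s), u   [~->-rule on 3]
6. s, u   [~|-rule on 5]
Accessibility: uRu
Branch closes: s and ~s both at u.
Every branch of the negation's tableau closes; the branch above is one of them.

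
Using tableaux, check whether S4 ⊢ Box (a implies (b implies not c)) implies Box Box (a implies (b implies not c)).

Tableau for the negation not (Box (a implies (b implies not c)) implies Box Box (a implies (b implies not c))):
1. not (Box (a implies (b implies not c)) implies Box Box (a implies (b implies not c))), 0
2. Box (a implies (b implies not c)), 0
3. not Box Box (a implies (b implies not c)), 0
4. a implies (b implies not c), 0
5. b implies not c, 0
6. not c, 0
7. not Box (a implies (b implies not c)), 1
8. a implies (b implies not c), 1
9. b implies not c, 1
10. not c, 1
11. not (a implies (b implies not c)), 2
12. a, 2
13. not (b implies not c), 2
14. b, 2
15. c, 2
16. a implies (b implies not c), 2
17. b implies not c, 2
18. not c, 2
Accessibility: 0R0, 0R1, 0R2, 1R1, 1R2, 2R2
Branch closes: c and not c both at 2.
All branches of the negation close; one closing branch shown above.

Valid in S4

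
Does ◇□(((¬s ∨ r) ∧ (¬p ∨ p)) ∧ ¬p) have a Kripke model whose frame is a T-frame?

Yes, satisfiable

1. ◇□(((¬s ∨ r) ∧ (¬p ∨ p)) ∧ ¬p), w0
2. □(((¬s ∨ r) ∧ (¬p ∨ p)) ∧ ¬p), w1
3. ((¬s ∨ r) ∧ (¬p ∨ p)) ∧ ¬p, w1
4. (¬s ∨ r) ∧ (¬p ∨ p), w1
5. ¬p, w1
6. ¬s ∨ r, w1
7. ¬p ∨ p, w1
8. r, w1
Accessibility: w0Rw0, w0Rw1, w1Rw1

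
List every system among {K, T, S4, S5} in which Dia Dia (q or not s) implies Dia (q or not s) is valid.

T-tableau for the negation not (Dia Dia (q or not s) implies Dia (q or not s)):
1. not (Dia Dia (q or not s) implies Dia (q or not s)), u
2. Dia Dia (q or not s), u
3. not Dia (q or not s), u
4. not (q or not s), u
5. not q, u
6. s, u
7. Dia (q or not s), v
8. not (q or not s), v
9. not q, v
10. s, v
11. q or not s, w
12. not s, w
Accessibility: uRu, uRv, vRv, vRw, wRw
Complete open branch: countermodel on a T-frame, so not valid in T, nor in K (the same frame is also a K-frame).
S4-tableau for the negation not (Dia Dia (q or not s) implies Dia (q or not s)):
1. not (Dia Dia (q or not s) implies Dia (q or not s)), u
2. Dia Dia (q or not s), u
3. not Dia (q or not s), u
4. not (q or not s), u
5. not q, u
6. s, u
7. Dia (q or not s), v
8. not (q or not s), v
9. not q, v
10. s, v
11. q or not s, w
12. not (q or not s), w
13. not q, w
14. s, w
15. not s, w
Accessibility: uRu, uRv, uRw, vRv, vRw, wRw
Branch closes: s and not s both at w.
Every branch closes (one shown): valid in S4, hence also in S5 (every theorem of S4 is a theorem of S5).

S4, S5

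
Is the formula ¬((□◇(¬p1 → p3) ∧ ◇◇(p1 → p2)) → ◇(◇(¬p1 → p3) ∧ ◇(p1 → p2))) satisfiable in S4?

Unsatisfiable (every branch closes)

1. ¬((□◇(¬p1 → p3) ∧ ◇◇(p1 → p2)) → ◇(◇(¬p1 → p3) ∧ ◇(p1 → p2))), 0
2. □◇(¬p1 → p3) ∧ ◇◇(p1 → p2), 0   [¬→-rule on 1]
3. ¬◇(◇(¬p1 → p3) ∧ ◇(p1 → p2)), 0   [¬→-rule on 1]
4. □◇(¬p1 → p3), 0   [∧-rule on 2]
5. ◇◇(p1 → p2), 0   [∧-rule on 2]
6. ¬(◇(¬p1 → p3) ∧ ◇(p1 → p2)), 0   [¬◇-rule on 3 via 0R0]
7. ◇(¬p1 → p3), 0   [□-rule on 4 via 0R0]
8. ¬◇(p1 → p2), 0   [¬∧-rule on 6 (branches; this branch)]
9. ¬(p1 → p2), 0   [¬◇-rule on 8 via 0R0]
10. p1, 0   [¬→-rule on 9]
11. ¬p2, 0   [¬→-rule on 9]
12. ◇(p1 → p2), 1   [◇-rule on 5: fresh world 1, 0R1]
13. ¬(◇(¬p1 → p3) ∧ ◇(p1 → p2)), 1   [¬◇-rule on 3 via 0R1]
14. ◇(¬p1 → p3), 1   [□-rule on 4 via 0R1]
15. ¬(p1 → p2), 1   [¬◇-rule on 8 via 0R1]
16. p1, 1   [¬→-rule on 15]
17. ¬p2, 1   [¬→-rule on 15]
18. ¬◇(p1 → p2), 1   [¬∧-rule on 13 (branches; this branch)]
19. ¬p1 → p3, 2   [◇-rule on 7: fresh world 2, 0R2]
20. ¬(◇(¬p1 → p3) ∧ ◇(p1 → p2)), 2   [¬◇-rule on 3 via 0R2]
21. ◇(¬p1 → p3), 2   [□-rule on 4 via 0R2]
22. ¬(p1 → p2), 2   [¬◇-rule on 8 via 0R2]
23. p1, 2   [¬→-rule on 22]
24. ¬p2, 2   [¬→-rule on 22]
25. p3, 2   [→-rule on 19 (branches; this branch)]
26. ¬◇(p1 → p2), 2   [¬∧-rule on 20 (branches; this branch)]
27. p1 → p2, 3   [◇-rule on 12: fresh world 3, 1R3]
28. ¬(◇(¬p1 → p3) ∧ ◇(p1 → p2)), 3   [¬◇-rule on 3 via 0R3]
29. ◇(¬p1 → p3), 3   [□-rule on 4 via 0R3]
30. ¬(p1 → p2), 3   [¬◇-rule on 8 via 0R3]
31. p1, 3   [¬→-rule on 30]
32. ¬p2, 3   [¬→-rule on 30]
33. p2, 3   [→-rule on 27 (branches; this branch)]
Accessibility: 0R0, 0R1, 0R2, 0R3, 1R1, 1R3, 2R2, 3R3
Branch closes: p2 and ¬p2 both at 3.
Every branch closes; the branch above is one of them.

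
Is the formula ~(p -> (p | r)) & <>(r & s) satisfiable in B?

1. ~(p -> (p | r)) & <>(r & s), w0
2. ~(p -> (p | r)), w0   [&-rule on 1]
3. <>(r & s), w0   [&-rule on 1]
4. p, w0   [~->-rule on 2]
5. ~(p | r), w0   [~->-rule on 2]
6. ~p, w0   [~|-rule on 5]
7. ~r, w0   [~|-rule on 5]
Accessibility: w0Rw0
Branch closes: p and ~p both at w0.
All branches of the tableau close; one closing branch shown above.

Unsatisfiable (every branch closes)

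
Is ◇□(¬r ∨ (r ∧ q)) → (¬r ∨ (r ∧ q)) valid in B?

Tableau for the negation ¬(◇□(¬r ∨ (r ∧ q)) → (¬r ∨ (r ∧ q))):
1. ¬(◇□(¬r ∨ (r ∧ q)) → (¬r ∨ (r ∧ q))), w0
2. ◇□(¬r ∨ (r ∧ q)), w0
3. ¬(¬r ∨ (r ∧ q)), w0
4. r, w0
5. ¬(r ∧ q), w0
6. ¬q, w0
7. □(¬r ∨ (r ∧ q)), w1
8. ¬r ∨ (r ∧ q), w0
9. ¬r ∨ (r ∧ q), w1
10. r ∧ q, w0
11. q, w0
Accessibility: w0Rw0, w0Rw1, w1Rw0, w1Rw1
Branch closes: q and ¬q both at w0.
All branches of the negation close; one closing branch shown above.

Valid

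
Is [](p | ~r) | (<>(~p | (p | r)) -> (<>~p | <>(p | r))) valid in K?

Yes, valid

Tableau for the negation ~([](p | ~r) | (<>(~p | (p | r)) -> (<>~p | <>(p | r)))):
1. ~([](p | ~r) | (<>(~p | (p | r)) -> (<>~p | <>(p | r)))), u
2. ~[](p | ~r), u
3. ~(<>(~p | (p | r)) -> (<>~p | <>(p | r))), u
4. <>(~p | (p | r)), u
5. ~(<>~p | <>(p | r)), u
6. ~<>~p, u
7. ~<>(p | r), u
8. ~(p | ~r), v
9. ~p, v
10. r, v
11. p, v
Accessibility: uRv
Branch closes: p and ~p both at v.
Every branch of the negation's tableau closes; the branch above is one of them.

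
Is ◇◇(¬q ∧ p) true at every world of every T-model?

No, not valid

Tableau for the negation ¬◇◇(¬q ∧ p):
1. ¬◇◇(¬q ∧ p), u
2. ¬◇(¬q ∧ p), u   [¬◇-rule on 1 via uRu]
3. ¬(¬q ∧ p), u   [¬◇-rule on 2 via uRu]
4. ¬p, u   [¬∧-rule on 3 (branches; this branch)]
Accessibility: uRu
The negation has an open branch (countermodel exists).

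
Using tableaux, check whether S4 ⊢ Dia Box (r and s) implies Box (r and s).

Tableau for the negation not (Dia Box (r and s) implies Box (r and s)):
1. not (Dia Box (r and s) implies Box (r and s)), u
2. Dia Box (r and s), u
3. not Box (r and s), u
4. Box (r and s), v
5. r and s, v
6. r, v
7. s, v
8. not (r and s), w
9. not s, w
Accessibility: uRu, uRv, uRw, vRv, wRw
The negation has an open branch (countermodel exists).

Invalid (countermodel exists)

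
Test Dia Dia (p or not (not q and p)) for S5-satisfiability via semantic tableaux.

Yes, satisfiable

1. Dia Dia (p or not (not q and p)), w0
2. Dia (p or not (not q and p)), w1
3. p or not (not q and p), w2
4. not (not q and p), w2
5. not p, w2
Accessibility: w0Rw0, w0Rw1, w0Rw2, w1Rw0, w1Rw1, w1Rw2, w2Rw0, w2Rw1, w2Rw2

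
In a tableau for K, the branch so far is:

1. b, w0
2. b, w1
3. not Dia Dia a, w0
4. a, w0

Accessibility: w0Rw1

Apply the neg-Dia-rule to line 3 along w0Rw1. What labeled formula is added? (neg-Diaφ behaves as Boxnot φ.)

not Dia a, w1

neg-Diaφ behaves as Boxnot φ: propagate the negated body to each accessible world.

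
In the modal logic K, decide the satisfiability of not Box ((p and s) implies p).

Unsatisfiable

1. not Box ((p and s) implies p), u
2. not ((p and s) implies p), v
3. p and s, v
4. not p, v
5. p, v
6. s, v
Accessibility: uRv
Branch closes: p and not p both at v.
Every branch closes; the branch above is one of them.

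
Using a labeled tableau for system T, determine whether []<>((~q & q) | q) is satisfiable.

1. []<>((~q & q) | q), u
2. <>((~q & q) | q), u   [[]-rule on 1 via uRu]
3. (~q & q) | q, v   [<>-rule on 2: fresh world v, uRv]
4. <>((~q & q) | q), v   [[]-rule on 1 via uRv]
5. q, v   [|-rule on 3 (branches; this branch)]
6. (~q & q) | q, w   [<>-rule on 4: fresh world w, vRw]
7. q, w   [|-rule on 6 (branches; this branch)]
Accessibility: uRu, uRv, vRv, vRw, wRw

Satisfiable (open branch found)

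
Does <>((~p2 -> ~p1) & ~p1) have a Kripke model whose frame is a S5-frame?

1. <>((~p2 -> ~p1) & ~p1), w0
2. (~p2 -> ~p1) & ~p1, w1
3. ~p2 -> ~p1, w1
4. ~p1, w1
Accessibility: w0Rw0, w0Rw1, w1Rw0, w1Rw1

Yes, satisfiable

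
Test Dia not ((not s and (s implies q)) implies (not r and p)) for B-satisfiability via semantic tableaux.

Satisfiable

1. Dia not ((not s and (s implies q)) implies (not r and p)), 0
2. not ((not s and (s implies q)) implies (not r and p)), 1
3. not s and (s implies q), 1
4. not (not r and p), 1
5. not s, 1
6. s implies q, 1
7. not p, 1
8. q, 1
Accessibility: 0R0, 0R1, 1R0, 1R1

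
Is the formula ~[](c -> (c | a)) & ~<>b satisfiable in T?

No, unsatisfiable

1. ~[](c -> (c | a)) & ~<>b, 0
2. ~[](c -> (c | a)), 0
3. ~<>b, 0
4. ~b, 0
5. ~(c -> (c | a)), 1
6. c, 1
7. ~(c | a), 1
8. ~c, 1
9. ~a, 1
Accessibility: 0R0, 0R1, 1R1
Branch closes: c and ~c both at 1.
(One branch shown.) All branches close.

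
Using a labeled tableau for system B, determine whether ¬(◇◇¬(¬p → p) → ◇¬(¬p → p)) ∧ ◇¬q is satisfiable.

Satisfiable

1. ¬(◇◇¬(¬p → p) → ◇¬(¬p → p)) ∧ ◇¬q, u
2. ¬(◇◇¬(¬p → p) → ◇¬(¬p → p)), u   [∧-rule on 1]
3. ◇¬q, u   [∧-rule on 1]
4. ◇◇¬(¬p → p), u   [¬→-rule on 2]
5. ¬◇¬(¬p → p), u   [¬→-rule on 2]
6. ¬p → p, u   [¬◇-rule on 5 via uRu]
7. p, u   [→-rule on 6 (branches; this branch)]
8. ¬q, v   [◇-rule on 3: fresh world v, uRv]
9. ¬p → p, v   [¬◇-rule on 5 via uRv]
10. p, v   [→-rule on 9 (branches; this branch)]
11. ◇¬(¬p → p), w   [◇-rule on 4: fresh world w, uRw]
12. ¬p → p, w   [¬◇-rule on 5 via uRw]
13. p, w   [→-rule on 12 (branches; this branch)]
14. ¬(¬p → p), x   [◇-rule on 11: fresh world x, wRx]
15. ¬p, x   [¬→-rule on 14]
Accessibility: uRu, uRv, uRw, vRu, vRv, wRu, wRw, wRx, xRw, xRx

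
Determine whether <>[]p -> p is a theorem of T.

Invalid (countermodel exists)

Tableau for the negation ~(<>[]p -> p):
1. ~(<>[]p -> p), 0
2. <>[]p, 0
3. ~p, 0
4. []p, 1
5. p, 1
Accessibility: 0R0, 0R1, 1R1
The negation has an open branch (countermodel exists).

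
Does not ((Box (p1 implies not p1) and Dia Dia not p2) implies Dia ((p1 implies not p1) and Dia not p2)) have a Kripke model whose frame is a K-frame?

1. not ((Box (p1 implies not p1) and Dia Dia not p2) implies Dia ((p1 implies not p1) and Dia not p2)), 0
2. Box (p1 implies not p1) and Dia Dia not p2, 0
3. not Dia ((p1 implies not p1) and Dia not p2), 0
4. Box (p1 implies not p1), 0
5. Dia Dia not p2, 0
6. Dia not p2, 1
7. not ((p1 implies not p1) and Dia not p2), 1
8. p1 implies not p1, 1
9. not Dia not p2, 1
10. not p1, 1
11. not p2, 2
12. p2, 2
Accessibility: 0R1, 1R2
Branch closes: p2 and not p2 both at 2.
(One branch shown.) All branches close.

Unsatisfiable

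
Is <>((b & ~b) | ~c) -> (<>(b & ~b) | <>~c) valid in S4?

Valid

Tableau for the negation ~(<>((b & ~b) | ~c) -> (<>(b & ~b) | <>~c)):
1. ~(<>((b & ~b) | ~c) -> (<>(b & ~b) | <>~c)), u
2. <>((b & ~b) | ~c), u   [~->-rule on 1]
3. ~(<>(b & ~b) | <>~c), u   [~->-rule on 1]
4. ~<>(b & ~b), u   [~|-rule on 3]
5. ~<>~c, u   [~|-rule on 3]
6. ~(b & ~b), u   [~<>-rule on 4 via uRu]
7. c, u   [~<>-rule on 5 via uRu]
8. b, u   [~&-rule on 6 (branches; this branch)]
9. (b & ~b) | ~c, v   [<>-rule on 2: fresh world v, uRv]
10. ~(b & ~b), v   [~<>-rule on 4 via uRv]
11. c, v   [~<>-rule on 5 via uRv]
12. b & ~b, v   [|-rule on 9 (branches; this branch)]
13. b, v   [&-rule on 12]
14. ~b, v   [&-rule on 12]
Accessibility: uRu, uRv, vRv
Branch closes: b and ~b both at v.
Every branch of the negation's tableau closes; the branch above is one of them.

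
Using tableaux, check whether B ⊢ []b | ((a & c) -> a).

Tableau for the negation ~([]b | ((a & c) -> a)):
1. ~([]b | ((a & c) -> a)), w0
2. ~[]b, w0
3. ~((a & c) -> a), w0
4. a & c, w0
5. ~a, w0
6. a, w0
7. c, w0
Accessibility: w0Rw0
Branch closes: a and ~a both at w0.
Every branch of the negation's tableau closes; the branch above is one of them.

Valid in B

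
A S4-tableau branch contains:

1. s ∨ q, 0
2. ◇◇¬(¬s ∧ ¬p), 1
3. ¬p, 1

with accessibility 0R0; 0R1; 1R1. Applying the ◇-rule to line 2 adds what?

a fresh world 2 with 1R2, and ◇¬(¬s ∧ ¬p) at 2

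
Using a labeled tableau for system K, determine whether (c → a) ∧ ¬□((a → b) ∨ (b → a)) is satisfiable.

No, unsatisfiable

1. (c → a) ∧ ¬□((a → b) ∨ (b → a)), w0
2. c → a, w0
3. ¬□((a → b) ∨ (b → a)), w0
4. a, w0
5. ¬((a → b) ∨ (b → a)), w1
6. ¬(a → b), w1
7. ¬(b → a), w1
8. a, w1
9. ¬b, w1
10. b, w1
11. ¬a, w1
Accessibility: w0Rw1
Branch closes: b and ¬b both at w1.
(One branch shown.) All branches close.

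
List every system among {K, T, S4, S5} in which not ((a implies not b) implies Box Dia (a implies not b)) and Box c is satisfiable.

S4-tableau for the formula:
1. not ((a implies not b) implies Box Dia (a implies not b)) and Box c, u
2. not ((a implies not b) implies Box Dia (a implies not b)), u
3. Box c, u
4. a implies not b, u
5. not Box Dia (a implies not b), u
6. c, u
7. not b, u
8. not Dia (a implies not b), v
9. c, v
10. not (a implies not b), v
11. a, v
12. b, v
Accessibility: uRu, uRv, vRv
Complete open branch: satisfiable in S4, hence also in K, T (this S4-model is also a K-model and a T-model).
S5-tableau for the formula:
1. not ((a implies not b) implies Box Dia (a implies not b)) and Box c, u
2. not ((a implies not b) implies Box Dia (a implies not b)), u
3. Box c, u
4. a implies not b, u
5. not Box Dia (a implies not b), u
6. c, u
7. not b, u
8. not Dia (a implies not b), v
9. c, v
10. not (a implies not b), u
11. a, u
12. b, u
Accessibility: uRu, uRv, vRu, vRv
Branch closes: b and not b both at u.
Every branch closes (one shown): unsatisfiable in S5.

K, T, S4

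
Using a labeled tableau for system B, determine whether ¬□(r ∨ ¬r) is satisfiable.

1. ¬□(r ∨ ¬r), u
2. ¬(r ∨ ¬r), v
3. ¬r, v
4. r, v
Accessibility: uRu, uRv, vRu, vRv
Branch closes: r and ¬r both at v.
All branches of the tableau close; one closing branch shown above.

No, unsatisfiable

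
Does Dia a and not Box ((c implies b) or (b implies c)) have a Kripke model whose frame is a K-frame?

Unsatisfiable (every branch closes)

1. Dia a and not Box ((c implies b) or (b implies c)), 0
2. Dia a, 0   [and-rule on 1]
3. not Box ((c implies b) or (b implies c)), 0   [and-rule on 1]
4. a, 1   [Dia-rule on 2: fresh world 1, 0R1]
5. not ((c implies b) or (b implies c)), 2   [neg-Box-rule on 3: fresh world 2, 0R2]
6. not (c implies b), 2   [neg-or-rule on 5]
7. not (b implies c), 2   [neg-or-rule on 5]
8. c, 2   [neg-implies-rule on 6]
9. not b, 2   [neg-implies-rule on 6]
10. b, 2   [neg-implies-rule on 7]
11. not c, 2   [neg-implies-rule on 7]
Accessibility: 0R1, 0R2
Branch closes: b and not b both at 2.
(One branch shown.) All branches close.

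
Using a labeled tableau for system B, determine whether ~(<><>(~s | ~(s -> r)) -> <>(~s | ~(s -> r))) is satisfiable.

Satisfiable

1. ~(<><>(~s | ~(s -> r)) -> <>(~s | ~(s -> r))), w0
2. <><>(~s | ~(s -> r)), w0
3. ~<>(~s | ~(s -> r)), w0
4. ~(~s | ~(s -> r)), w0
5. s, w0
6. s -> r, w0
7. r, w0
8. <>(~s | ~(s -> r)), w1
9. ~(~s | ~(s -> r)), w1
10. s, w1
11. s -> r, w1
12. r, w1
13. ~s | ~(s -> r), w2
14. ~(s -> r), w2
15. s, w2
16. ~r, w2
Accessibility: w0Rw0, w0Rw1, w1Rw0, w1Rw1, w1Rw2, w2Rw1, w2Rw2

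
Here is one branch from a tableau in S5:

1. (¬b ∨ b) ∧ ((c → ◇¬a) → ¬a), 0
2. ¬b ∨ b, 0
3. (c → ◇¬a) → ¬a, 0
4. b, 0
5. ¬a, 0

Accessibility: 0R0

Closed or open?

Not closed

No world carries both an atom and its negation.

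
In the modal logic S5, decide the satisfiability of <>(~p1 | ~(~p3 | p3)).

1. <>(~p1 | ~(~p3 | p3)), 0
2. ~p1 | ~(~p3 | p3), 1
3. ~p1, 1
Accessibility: 0R0, 0R1, 1R0, 1R1

Satisfiable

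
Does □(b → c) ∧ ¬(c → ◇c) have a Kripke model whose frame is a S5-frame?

Unsatisfiable

1. □(b → c) ∧ ¬(c → ◇c), 0
2. □(b → c), 0   [∧-rule on 1]
3. ¬(c → ◇c), 0   [∧-rule on 1]
4. c, 0   [¬→-rule on 3]
5. ¬◇c, 0   [¬→-rule on 3]
6. b → c, 0   [□-rule on 2 via 0R0]
7. ¬c, 0   [¬◇-rule on 5 via 0R0]
Accessibility: 0R0
Branch closes: c and ¬c both at 0.
(One branch shown.) All branches close.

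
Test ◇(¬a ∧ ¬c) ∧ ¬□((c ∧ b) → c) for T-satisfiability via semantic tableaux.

1. ◇(¬a ∧ ¬c) ∧ ¬□((c ∧ b) → c), w0
2. ◇(¬a ∧ ¬c), w0
3. ¬□((c ∧ b) → c), w0
4. ¬a ∧ ¬c, w1
5. ¬a, w1
6. ¬c, w1
7. ¬((c ∧ b) → c), w2
8. c ∧ b, w2
9. ¬c, w2
10. c, w2
11. b, w2
Accessibility: w0Rw0, w0Rw1, w0Rw2, w1Rw1, w2Rw2
Branch closes: c and ¬c both at w2.
Every branch closes; the branch above is one of them.

Unsatisfiable (every branch closes)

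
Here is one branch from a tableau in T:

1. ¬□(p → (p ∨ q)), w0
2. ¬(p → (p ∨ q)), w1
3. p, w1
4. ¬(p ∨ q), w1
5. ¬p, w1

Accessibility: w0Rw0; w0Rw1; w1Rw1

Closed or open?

Both p and ¬p appear at w1.

Yes, closed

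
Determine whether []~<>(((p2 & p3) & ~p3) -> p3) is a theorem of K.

Tableau for the negation ~[]~<>(((p2 & p3) & ~p3) -> p3):
1. ~[]~<>(((p2 & p3) & ~p3) -> p3), u
2. <>(((p2 & p3) & ~p3) -> p3), v   [~[]-rule on 1: fresh world v, uRv]
3. ((p2 & p3) & ~p3) -> p3, w   [<>-rule on 2: fresh world w, vRw]
4. p3, w   [->-rule on 3 (branches; this branch)]
Accessibility: uRv, vRw
The negation has an open branch (countermodel exists).

Invalid (countermodel exists)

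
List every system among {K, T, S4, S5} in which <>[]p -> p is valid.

S5-tableau for the negation ~(<>[]p -> p):
1. ~(<>[]p -> p), w0
2. <>[]p, w0
3. ~p, w0
4. []p, w1
5. p, w0
Accessibility: w0Rw0, w0Rw1, w1Rw0, w1Rw1
Branch closes: p and ~p both at w0.
Every branch closes (one shown): valid in S5.
S4-tableau for the negation ~(<>[]p -> p):
1. ~(<>[]p -> p), w0
2. <>[]p, w0
3. ~p, w0
4. []p, w1
5. p, w1
Accessibility: w0Rw0, w0Rw1, w1Rw1
Complete open branch: countermodel on an S4-frame, so not valid in S4, nor in K, T (the same frame is also a K-frame and a T-frame).

S5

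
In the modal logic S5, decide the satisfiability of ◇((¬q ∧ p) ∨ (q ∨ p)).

1. ◇((¬q ∧ p) ∨ (q ∨ p)), 0
2. (¬q ∧ p) ∨ (q ∨ p), 1   [◇-rule on 1: fresh world 1, 0R1]
3. q ∨ p, 1   [∨-rule on 2 (branches; this branch)]
4. p, 1   [∨-rule on 3 (branches; this branch)]
Accessibility: 0R0, 0R1, 1R0, 1R1

Satisfiable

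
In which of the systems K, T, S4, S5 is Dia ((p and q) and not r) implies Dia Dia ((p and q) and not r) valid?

T, S4, S5

K-tableau for the negation not (Dia ((p and q) and not r) implies Dia Dia ((p and q) and not r)):
1. not (Dia ((p and q) and not r) implies Dia Dia ((p and q) and not r)), w0
2. Dia ((p and q) and not r), w0
3. not Dia Dia ((p and q) and not r), w0
4. (p and q) and not r, w1
5. p and q, w1
6. not r, w1
7. p, w1
8. q, w1
9. not Dia ((p and q) and not r), w1
Accessibility: w0Rw1
Complete open branch: countermodel on a K-frame, so not valid in K.
T-tableau for the negation not (Dia ((p and q) and not r) implies Dia Dia ((p and q) and not r)):
1. not (Dia ((p and q) and not r) implies Dia Dia ((p and q) and not r)), w0
2. Dia ((p and q) and not r), w0
3. not Dia Dia ((p and q) and not r), w0
4. not Dia ((p and q) and not r), w0
5. not ((p and q) and not r), w0
6. not (p and q), w0
7. not q, w0
8. (p and q) and not r, w1
9. p and q, w1
10. not r, w1
11. p, w1
12. q, w1
13. not Dia ((p and q) and not r), w1
14. not ((p and q) and not r), w1
15. not (p and q), w1
16. not q, w1
Accessibility: w0Rw0, w0Rw1, w1Rw1
Branch closes: q and not q both at w1.
Every branch closes (one shown): valid in T, hence also in S4, S5 (every theorem of T is a theorem of S4 and S5).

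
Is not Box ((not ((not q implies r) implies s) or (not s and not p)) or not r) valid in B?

Tableau for the negation Box ((not ((not q implies r) implies s) or (not s and not p)) or not r):
1. Box ((not ((not q implies r) implies s) or (not s and not p)) or not r), 0
2. (not ((not q implies r) implies s) or (not s and not p)) or not r, 0
3. not r, 0
Accessibility: 0R0
The negation has an open branch (countermodel exists).

Invalid (countermodel exists)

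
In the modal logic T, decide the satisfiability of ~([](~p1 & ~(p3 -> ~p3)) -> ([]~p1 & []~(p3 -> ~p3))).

1. ~([](~p1 & ~(p3 -> ~p3)) -> ([]~p1 & []~(p3 -> ~p3))), u
2. [](~p1 & ~(p3 -> ~p3)), u   [~->-rule on 1]
3. ~([]~p1 & []~(p3 -> ~p3)), u   [~->-rule on 1]
4. ~p1 & ~(p3 -> ~p3), u   [[]-rule on 2 via uRu]
5. ~p1, u   [&-rule on 4]
6. ~(p3 -> ~p3), u   [&-rule on 4]
7. p3, u   [~->-rule on 6]
8. ~[]~(p3 -> ~p3), u   [~&-rule on 3 (branches; this branch)]
9. p3 -> ~p3, v   [~[]-rule on 8: fresh world v, uRv]
10. ~p1 & ~(p3 -> ~p3), v   [[]-rule on 2 via uRv]
11. ~p1, v   [&-rule on 10]
12. ~(p3 -> ~p3), v   [&-rule on 10]
13. p3, v   [~->-rule on 12]
14. ~p3, v   [->-rule on 9 (branches; this branch)]
Accessibility: uRu, uRv, vRv
Branch closes: p3 and ~p3 both at v.
Every branch closes; the branch above is one of them.

Unsatisfiable (every branch closes)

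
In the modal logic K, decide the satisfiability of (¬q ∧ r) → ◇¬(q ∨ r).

1. (¬q ∧ r) → ◇¬(q ∨ r), u
2. ◇¬(q ∨ r), u
3. ¬(q ∨ r), v
4. ¬q, v
5. ¬r, v
Accessibility: uRv

Satisfiable (open branch found)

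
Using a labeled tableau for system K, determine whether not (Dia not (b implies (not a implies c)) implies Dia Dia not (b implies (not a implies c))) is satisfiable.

Satisfiable (open branch found)

1. not (Dia not (b implies (not a implies c)) implies Dia Dia not (b implies (not a implies c))), u
2. Dia not (b implies (not a implies c)), u   [neg-implies-rule on 1]
3. not Dia Dia not (b implies (not a implies c)), u   [neg-implies-rule on 1]
4. not (b implies (not a implies c)), v   [Dia-rule on 2: fresh world v, uRv]
5. b, v   [neg-implies-rule on 4]
6. not (not a implies c), v   [neg-implies-rule on 4]
7. not a, v   [neg-implies-rule on 6]
8. not c, v   [neg-implies-rule on 6]
9. not Dia not (b implies (not a implies c)), v   [neg-Dia-rule on 3 via uRv]
Accessibility: uRv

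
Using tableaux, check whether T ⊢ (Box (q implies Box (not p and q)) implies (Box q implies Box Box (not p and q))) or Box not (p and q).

Tableau for the negation not ((Box (q implies Box (not p and q)) implies (Box q implies Box Box (not p and q))) or Box not (p and q)):
1. not ((Box (q implies Box (not p and q)) implies (Box q implies Box Box (not p and q))) or Box not (p and q)), w0
2. not (Box (q implies Box (not p and q)) implies (Box q implies Box Box (not p and q))), w0   [neg-or-rule on 1]
3. not Box not (p and q), w0   [neg-or-rule on 1]
4. Box (q implies Box (not p and q)), w0   [neg-implies-rule on 2]
5. not (Box q implies Box Box (not p and q)), w0   [neg-implies-rule on 2]
6. Box q, w0   [neg-implies-rule on 5]
7. not Box Box (not p and q), w0   [neg-implies-rule on 5]
8. q implies Box (not p and q), w0   [Box-rule on 4 via w0Rw0]
9. q, w0   [Box-rule on 6 via w0Rw0]
10. Box (not p and q), w0   [implies-rule on 8 (branches; this branch)]
11. not p and q, w0   [Box-rule on 10 via w0Rw0]
12. not p, w0   [and-rule on 11]
13. p and q, w1   [neg-Box-rule on 3: fresh world w1, w0Rw1]
14. p, w1   [and-rule on 13]
15. q, w1   [and-rule on 13]
16. q implies Box (not p and q), w1   [Box-rule on 4 via w0Rw1]
17. not p and q, w1   [Box-rule on 10 via w0Rw1]
18. not p, w1   [and-rule on 17]
Accessibility: w0Rw0, w0Rw1, w1Rw1
Branch closes: p and not p both at w1.
All branches of the negation close; one closing branch shown above.

Yes, valid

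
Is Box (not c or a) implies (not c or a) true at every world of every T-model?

Yes, valid

Tableau for the negation not (Box (not c or a) implies (not c or a)):
1. not (Box (not c or a) implies (not c or a)), u
2. Box (not c or a), u   [neg-implies-rule on 1]
3. not (not c or a), u   [neg-implies-rule on 1]
4. c, u   [neg-or-rule on 3]
5. not a, u   [neg-or-rule on 3]
6. not c or a, u   [Box-rule on 2 via uRu]
7. a, u   [or-rule on 6 (branches; this branch)]
Accessibility: uRu
Branch closes: a and not a both at u.
All branches of the negation close; one closing branch shown above.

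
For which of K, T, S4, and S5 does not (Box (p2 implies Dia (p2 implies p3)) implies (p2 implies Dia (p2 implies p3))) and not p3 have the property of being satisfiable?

K

K-tableau for the formula:
1. not (Box (p2 implies Dia (p2 implies p3)) implies (p2 implies Dia (p2 implies p3))) and not p3, u
2. not (Box (p2 implies Dia (p2 implies p3)) implies (p2 implies Dia (p2 implies p3))), u
3. not p3, u
4. Box (p2 implies Dia (p2 implies p3)), u
5. not (p2 implies Dia (p2 implies p3)), u
6. p2, u
7. not Dia (p2 implies p3), u
Complete open branch: satisfiable in K.
T-tableau for the formula:
1. not (Box (p2 implies Dia (p2 implies p3)) implies (p2 implies Dia (p2 implies p3))) and not p3, u
2. not (Box (p2 implies Dia (p2 implies p3)) implies (p2 implies Dia (p2 implies p3))), u
3. not p3, u
4. Box (p2 implies Dia (p2 implies p3)), u
5. not (p2 implies Dia (p2 implies p3)), u
6. p2, u
7. not Dia (p2 implies p3), u
8. p2 implies Dia (p2 implies p3), u
9. not (p2 implies p3), u
10. Dia (p2 implies p3), u
11. p2 implies p3, v
12. p2 implies Dia (p2 implies p3), v
13. not (p2 implies p3), v
14. p2, v
15. not p3, v
16. p3, v
Accessibility: uRu, uRv, vRv
Branch closes: p3 and not p3 both at v.
Every branch closes (one shown): unsatisfiable in T, hence also in S4, S5 (every S4/S5-frame is a T-frame).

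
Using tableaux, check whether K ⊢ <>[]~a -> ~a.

No, not valid

Tableau for the negation ~(<>[]~a -> ~a):
1. ~(<>[]~a -> ~a), u
2. <>[]~a, u
3. a, u
4. []~a, v
Accessibility: uRv
The negation has an open branch (countermodel exists).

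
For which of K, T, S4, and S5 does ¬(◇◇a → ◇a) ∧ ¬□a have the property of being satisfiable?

K, T

S4-tableau for the formula:
1. ¬(◇◇a → ◇a) ∧ ¬□a, w0
2. ¬(◇◇a → ◇a), w0   [∧-rule on 1]
3. ¬□a, w0   [∧-rule on 1]
4. ◇◇a, w0   [¬→-rule on 2]
5. ¬◇a, w0   [¬→-rule on 2]
6. ¬a, w0   [¬◇-rule on 5 via w0Rw0]
7. ¬a, w1   [¬□-rule on 3: fresh world w1, w0Rw1]
8. ◇a, w2   [◇-rule on 4: fresh world w2, w0Rw2]
9. ¬a, w2   [¬◇-rule on 5 via w0Rw2]
10. a, w3   [◇-rule on 8: fresh world w3, w2Rw3]
11. ¬a, w3   [¬◇-rule on 5 via w0Rw3]
Accessibility: w0Rw0, w0Rw1, w0Rw2, w0Rw3, w1Rw1, w2Rw2, w2Rw3, w3Rw3
Branch closes: a and ¬a both at w3.
Every branch closes (one shown): unsatisfiable in S4, hence also in S5 (every S5-frame is an S4-frame).
T-tableau for the formula:
1. ¬(◇◇a → ◇a) ∧ ¬□a, w0
2. ¬(◇◇a → ◇a), w0   [∧-rule on 1]
3. ¬□a, w0   [∧-rule on 1]
4. ◇◇a, w0   [¬→-rule on 2]
5. ¬◇a, w0   [¬→-rule on 2]
6. ¬a, w0   [¬◇-rule on 5 via w0Rw0]
7. ¬a, w1   [¬□-rule on 3: fresh world w1, w0Rw1]
8. ◇a, w2   [◇-rule on 4: fresh world w2, w0Rw2]
9. ¬a, w2   [¬◇-rule on 5 via w0Rw2]
10. a, w3   [◇-rule on 8: fresh world w3, w2Rw3]
Accessibility: w0Rw0, w0Rw1, w0Rw2, w1Rw1, w2Rw2, w2Rw3, w3Rw3
Complete open branch: satisfiable in T, hence also in K (this T-model is also a K-model).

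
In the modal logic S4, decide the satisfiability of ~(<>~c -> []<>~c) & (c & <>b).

Satisfiable

1. ~(<>~c -> []<>~c) & (c & <>b), w0
2. ~(<>~c -> []<>~c), w0   [&-rule on 1]
3. c & <>b, w0   [&-rule on 1]
4. <>~c, w0   [~->-rule on 2]
5. ~[]<>~c, w0   [~->-rule on 2]
6. c, w0   [&-rule on 3]
7. <>b, w0   [&-rule on 3]
8. ~c, w1   [<>-rule on 4: fresh world w1, w0Rw1]
9. ~<>~c, w2   [~[]-rule on 5: fresh world w2, w0Rw2]
10. c, w2   [~<>-rule on 9 via w2Rw2]
11. b, w3   [<>-rule on 7: fresh world w3, w0Rw3]
Accessibility: w0Rw0, w0Rw1, w0Rw2, w0Rw3, w1Rw1, w2Rw2, w3Rw3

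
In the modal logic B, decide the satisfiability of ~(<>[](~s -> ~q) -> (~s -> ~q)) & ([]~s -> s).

Unsatisfiable (every branch closes)

1. ~(<>[](~s -> ~q) -> (~s -> ~q)) & ([]~s -> s), w0
2. ~(<>[](~s -> ~q) -> (~s -> ~q)), w0
3. []~s -> s, w0
4. <>[](~s -> ~q), w0
5. ~(~s -> ~q), w0
6. ~s, w0
7. q, w0
8. ~[]~s, w0
9. [](~s -> ~q), w1
10. ~s -> ~q, w0
11. ~s -> ~q, w1
12. ~q, w0
Accessibility: w0Rw0, w0Rw1, w1Rw0, w1Rw1
Branch closes: q and ~q both at w0.
Every branch closes; the branch above is one of them.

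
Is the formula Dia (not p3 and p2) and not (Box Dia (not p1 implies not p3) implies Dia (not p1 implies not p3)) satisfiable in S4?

1. Dia (not p3 and p2) and not (Box Dia (not p1 implies not p3) implies Dia (not p1 implies not p3)), w0
2. Dia (not p3 and p2), w0   [and-rule on 1]
3. not (Box Dia (not p1 implies not p3) implies Dia (not p1 implies not p3)), w0   [and-rule on 1]
4. Box Dia (not p1 implies not p3), w0   [neg-implies-rule on 3]
5. not Dia (not p1 implies not p3), w0   [neg-implies-rule on 3]
6. Dia (not p1 implies not p3), w0   [Box-rule on 4 via w0Rw0]
7. not (not p1 implies not p3), w0   [neg-Dia-rule on 5 via w0Rw0]
8. not p1, w0   [neg-implies-rule on 7]
9. p3, w0   [neg-implies-rule on 7]
10. not p3 and p2, w1   [Dia-rule on 2: fresh world w1, w0Rw1]
11. not p3, w1   [and-rule on 10]
12. p2, w1   [and-rule on 10]
13. Dia (not p1 implies not p3), w1   [Box-rule on 4 via w0Rw1]
14. not (not p1 implies not p3), w1   [neg-Dia-rule on 5 via w0Rw1]
15. not p1, w1   [neg-implies-rule on 14]
16. p3, w1   [neg-implies-rule on 14]
Accessibility: w0Rw0, w0Rw1, w1Rw1
Branch closes: p3 and not p3 both at w1.
(One branch shown.) All branches close.

Unsatisfiable (every branch closes)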